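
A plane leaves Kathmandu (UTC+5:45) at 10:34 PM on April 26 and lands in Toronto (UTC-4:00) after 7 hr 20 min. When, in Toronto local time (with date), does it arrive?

Convert departure to UTC: 10:34 PM − 5:45 = 4:49 PM UTC on Apr 26.
Add 7 hours 20 minutes travel time → 12:09 AM UTC (Apr 27).
Toronto is UTC−4:00, so local arrival = 12:09 AM − 4:00 = 8:09 PM on Apr 26.

8:09 PM on Apr 26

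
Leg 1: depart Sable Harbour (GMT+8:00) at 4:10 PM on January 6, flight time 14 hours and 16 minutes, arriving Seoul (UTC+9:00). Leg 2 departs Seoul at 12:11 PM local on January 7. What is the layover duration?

4 hours 45 minutes

Convert departure to UTC: 4:10 PM − 8:00 = 8:10 AM UTC on Jan 6.
Add 14 hours and 16 minutes flight time → 10:26 PM UTC.
Seoul is UTC+9:00, so local arrival = 10:26 PM + 9:00 = 7:26 AM on Jan 7.
Layover = 12:11 PM − 7:26 AM = 4 hours 45 minutes.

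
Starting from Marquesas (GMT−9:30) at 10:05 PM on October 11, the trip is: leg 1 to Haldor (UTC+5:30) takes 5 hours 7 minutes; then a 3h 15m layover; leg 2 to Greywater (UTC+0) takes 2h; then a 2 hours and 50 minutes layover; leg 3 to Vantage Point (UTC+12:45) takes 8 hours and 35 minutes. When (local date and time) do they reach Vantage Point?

Convert departure to UTC: 10:05 PM + 9:30 = 7:35 AM UTC on Oct 12.
Add 5 hours and 7 minutes leg 1 → 12:42 PM UTC.
Add 3 hours and 15 minutes layover in Haldor → 3:57 PM UTC.
Add 2 hours leg 2 → 5:57 PM UTC.
Add 2 hours and 50 minutes layover in Greywater → 8:47 PM UTC.
Add 8 hours 35 minutes leg 3 → 5:22 AM UTC (Oct 13).
Vantage Point is UTC+12:45, so local arrival = 5:22 AM + 12:45 = 6:07 PM on Oct 13.

6:07 PM on Oct 13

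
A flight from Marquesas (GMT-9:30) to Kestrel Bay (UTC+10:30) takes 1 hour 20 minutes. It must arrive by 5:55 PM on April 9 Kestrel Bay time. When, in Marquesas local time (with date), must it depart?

8:35 PM on April 8

Target arrival in UTC: 5:55 PM − 10:30 = 7:25 AM on Apr 9.
Subtract 1 hour 20 minutes → departure 6:05 AM UTC on Apr 9.
Marquesas is UTC−9:30: 6:05 AM − 9:30 = 8:35 PM on Apr 8.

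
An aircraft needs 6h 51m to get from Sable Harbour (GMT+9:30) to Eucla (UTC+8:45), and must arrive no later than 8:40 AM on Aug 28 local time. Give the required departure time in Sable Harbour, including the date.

2:34 AM on Aug 28

Target arrival in UTC: 8:40 AM − 8:45 = 11:55 PM on Aug 27.
Subtract 6 hours 51 minutes → departure 5:04 PM UTC on Aug 27.
Sable Harbour is UTC+9:30: 5:04 PM + 9:30 = 2:34 AM on Aug 28.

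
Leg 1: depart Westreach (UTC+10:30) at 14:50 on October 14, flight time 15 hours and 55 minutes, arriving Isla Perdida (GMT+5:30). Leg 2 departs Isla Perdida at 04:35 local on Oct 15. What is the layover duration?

2 hours 50 minutes

Convert departure to UTC: 14:50 − 10:30 = 04:20 UTC on Oct 14.
Add 15 hours 55 minutes flight time → 20:15 UTC.
Isla Perdida is UTC+5:30, so local arrival = 20:15 + 5:30 = 01:45 on Oct 15.
Layover = 04:35 − 01:45 = 2 hours 50 minutes.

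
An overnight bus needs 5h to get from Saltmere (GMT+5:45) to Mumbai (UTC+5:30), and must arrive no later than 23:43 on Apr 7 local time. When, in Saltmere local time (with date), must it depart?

Target arrival in UTC: 23:43 − 5:30 = 18:13 on Apr 7.
Subtract 5 hours → departure 13:13 UTC on Apr 7.
Saltmere is UTC+5:45: 13:13 + 5:45 = 18:58 on Apr 7.

18:58 on Apr 7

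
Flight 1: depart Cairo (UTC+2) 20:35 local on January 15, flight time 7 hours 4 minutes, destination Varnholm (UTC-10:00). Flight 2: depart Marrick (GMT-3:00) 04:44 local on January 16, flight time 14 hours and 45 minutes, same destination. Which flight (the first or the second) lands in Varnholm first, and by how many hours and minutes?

Flight 1 in UTC: 20:35 − 2:00 = 18:35 on Jan 15.
+7 hours and 4 minutes → arrive 01:39 UTC on Jan 16.
Flight 2 in UTC: 04:44 + 3:00 = 07:44 on Jan 16.
+14 hours and 45 minutes → arrive 22:29 UTC on Jan 16.
Flight 1 lands earlier by 20 hours 50 minutes.

the first, by 20 hours 50 minutes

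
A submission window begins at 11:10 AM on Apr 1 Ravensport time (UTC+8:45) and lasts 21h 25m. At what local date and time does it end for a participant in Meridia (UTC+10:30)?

10:20 AM on April 2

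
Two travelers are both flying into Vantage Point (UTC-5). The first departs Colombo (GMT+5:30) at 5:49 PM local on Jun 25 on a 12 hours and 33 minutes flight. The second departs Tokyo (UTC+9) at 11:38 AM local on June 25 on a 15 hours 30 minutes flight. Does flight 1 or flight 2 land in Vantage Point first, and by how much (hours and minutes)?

Flight 1 in UTC: 5:49 PM − 5:30 = 12:19 PM on Jun 25.
+12 hours and 33 minutes → arrive 12:52 AM UTC on Jun 26.
Flight 2 in UTC: 11:38 AM − 9:00 = 2:38 AM on Jun 25.
+15 hours and 30 minutes → arrive 6:08 PM UTC on Jun 25.
Flight 2 lands earlier by 6 hours 44 minutes.

the second, by 6 hours 44 minutes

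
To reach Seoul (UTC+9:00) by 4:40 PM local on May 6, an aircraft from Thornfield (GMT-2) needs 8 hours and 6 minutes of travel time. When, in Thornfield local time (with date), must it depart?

Target arrival in UTC: 4:40 PM − 9:00 = 7:40 AM on May 6.
Subtract 8 hours 6 minutes → departure 11:34 PM UTC on May 5.
Thornfield is UTC−2:00: 11:34 PM − 2:00 = 9:34 PM on May 5.

9:34 PM on May 5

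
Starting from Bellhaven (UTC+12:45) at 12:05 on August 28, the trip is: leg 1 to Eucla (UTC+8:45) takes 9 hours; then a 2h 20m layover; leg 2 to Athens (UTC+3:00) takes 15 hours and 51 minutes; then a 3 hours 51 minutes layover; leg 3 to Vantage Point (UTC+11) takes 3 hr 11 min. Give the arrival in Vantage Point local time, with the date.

Convert departure to UTC: 12:05 − 12:45 = 23:20 UTC on Aug 27.
Add 9 hours leg 1 → 08:20 UTC (Aug 28).
Add 2 hours and 20 minutes layover in Eucla → 10:40 UTC.
Add 15 hours 51 minutes leg 2 → 02:31 UTC (Aug 29).
Add 3 hours 51 minutes layover in Athens → 06:22 UTC.
Add 3 hours 11 minutes leg 3 → 09:33 UTC.
Vantage Point is UTC+11:00, so local arrival = 09:33 + 11:00 = 20:33 on Aug 29.

20:33 on August 29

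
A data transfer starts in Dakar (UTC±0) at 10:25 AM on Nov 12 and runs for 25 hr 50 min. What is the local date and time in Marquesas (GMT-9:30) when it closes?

Dakar is at UTC+0, so start is already 10:25 AM UTC on Nov 12.
Add 25 hours and 50 minutes duration → 12:15 PM UTC (Nov 13).
Marquesas is UTC−9:30, so local end time = 12:15 PM − 9:30 = 2:45 AM on Nov 13.

2:45 AM on November 13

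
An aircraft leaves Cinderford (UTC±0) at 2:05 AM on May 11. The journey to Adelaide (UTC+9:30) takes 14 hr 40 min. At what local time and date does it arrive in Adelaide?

2:15 AM on May 12

Cinderford is at UTC+0, so departure is already 2:05 AM UTC on May 11.
Add 14 hours 40 minutes travel time → 4:45 PM UTC.
Adelaide is UTC+9:30, so local arrival = 4:45 PM + 9:30 = 2:15 AM on May 12.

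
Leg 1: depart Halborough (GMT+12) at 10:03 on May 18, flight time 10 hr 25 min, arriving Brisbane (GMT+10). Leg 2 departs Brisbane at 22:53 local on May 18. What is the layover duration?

Convert departure to UTC: 10:03 − 12:00 = 22:03 UTC on May 17.
Add 10 hours 25 minutes flight time → 08:28 UTC (May 18).
Brisbane is UTC+10:00, so local arrival = 08:28 + 10:00 = 18:28 on May 18.
Layover = 22:53 − 18:28 = 4 hours 25 minutes.

4 hours 25 minutes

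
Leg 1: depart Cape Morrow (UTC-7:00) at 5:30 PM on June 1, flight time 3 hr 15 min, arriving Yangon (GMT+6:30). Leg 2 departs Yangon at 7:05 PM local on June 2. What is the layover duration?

Convert departure to UTC: 5:30 PM + 7:00 = 12:30 AM UTC on Jun 2.
Add 3 hours and 15 minutes flight time → 3:45 AM UTC.
Yangon is UTC+6:30, so local arrival = 3:45 AM + 6:30 = 10:15 AM on Jun 2.
Layover = 7:05 PM − 10:15 AM = 8 hours 50 minutes.

8 hours 50 minutes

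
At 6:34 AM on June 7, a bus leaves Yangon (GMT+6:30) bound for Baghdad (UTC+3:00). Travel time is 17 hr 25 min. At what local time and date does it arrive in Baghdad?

Convert departure to UTC: 6:34 AM − 6:30 = 12:04 AM UTC on Jun 7.
Add 17 hours 25 minutes travel time → 5:29 PM UTC.
Baghdad is UTC+3:00, so local arrival = 5:29 PM + 3:00 = 8:29 PM on Jun 7.

8:29 PM on June 7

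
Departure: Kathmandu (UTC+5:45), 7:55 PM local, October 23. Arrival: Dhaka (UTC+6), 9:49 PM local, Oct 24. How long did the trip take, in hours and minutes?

Departure in UTC: 7:55 PM − 5:45 = 2:10 PM on Oct 23.
Arrival in UTC: 9:49 PM − 6:00 = 3:49 PM on Oct 24.
Elapsed = 3:49 PM − 2:10 PM (+1 day) = 25 hours 39 minutes.

25 hours 39 minutes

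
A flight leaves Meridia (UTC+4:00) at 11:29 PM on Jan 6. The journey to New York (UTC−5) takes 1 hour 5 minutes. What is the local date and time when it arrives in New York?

Convert departure to UTC: 11:29 PM − 4:00 = 7:29 PM UTC on Jan 6.
Add 1 hour and 5 minutes travel time → 8:34 PM UTC.
New York is UTC−5:00, so local arrival = 8:34 PM − 5:00 = 3:34 PM on Jan 6.

3:34 PM on January 6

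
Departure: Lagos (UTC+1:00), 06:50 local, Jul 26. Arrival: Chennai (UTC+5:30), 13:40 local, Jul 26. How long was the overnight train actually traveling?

Departure in UTC: 06:50 − 1:00 = 05:50 on Jul 26.
Arrival in UTC: 13:40 − 5:30 = 08:10 on Jul 26.
Elapsed = 08:10 − 05:50 = 2 hours 20 minutes.

2 hours 20 minutes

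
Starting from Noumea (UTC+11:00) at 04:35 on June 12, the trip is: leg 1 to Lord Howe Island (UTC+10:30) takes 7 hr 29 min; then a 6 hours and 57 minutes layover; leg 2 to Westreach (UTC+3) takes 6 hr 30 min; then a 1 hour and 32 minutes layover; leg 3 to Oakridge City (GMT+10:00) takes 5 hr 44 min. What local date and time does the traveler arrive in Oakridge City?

07:47 on June 13

Convert departure to UTC: 04:35 − 11:00 = 17:35 UTC on Jun 11.
Add 7 hours 29 minutes leg 1 → 01:04 UTC (Jun 12).
Add 6 hours 57 minutes layover in Lord Howe Island → 08:01 UTC.
Add 6 hours 30 minutes leg 2 → 14:31 UTC.
Add 1 hour and 32 minutes layover in Westreach → 16:03 UTC.
Add 5 hours 44 minutes leg 3 → 21:47 UTC.
Oakridge City is UTC+10:00, so local arrival = 21:47 + 10:00 = 07:47 on Jun 13.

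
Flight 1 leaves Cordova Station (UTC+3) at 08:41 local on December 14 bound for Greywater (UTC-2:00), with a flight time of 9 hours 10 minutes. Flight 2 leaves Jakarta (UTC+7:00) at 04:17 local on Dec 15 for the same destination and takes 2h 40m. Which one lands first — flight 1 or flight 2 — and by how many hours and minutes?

Flight 1 in UTC: 08:41 − 3:00 = 05:41 on Dec 14.
+9 hours 10 minutes → arrive 14:51 UTC on Dec 14.
Flight 2 in UTC: 04:17 − 7:00 = 21:17 on Dec 14.
+2 hours 40 minutes → arrive 23:57 UTC on Dec 14.
Flight 1 lands earlier by 9 hours 6 minutes.

the first, by 9 hours 6 minutes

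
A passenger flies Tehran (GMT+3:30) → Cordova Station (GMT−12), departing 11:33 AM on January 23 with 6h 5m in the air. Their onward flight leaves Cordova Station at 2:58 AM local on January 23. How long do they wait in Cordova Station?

50 minutes

Convert departure to UTC: 11:33 AM − 3:30 = 8:03 AM UTC on Jan 23.
Add 6 hours 5 minutes flight time → 2:08 PM UTC.
Cordova Station is UTC−12:00, so local arrival = 2:08 PM − 12:00 = 2:08 AM on Jan 23.
Layover = 2:58 AM − 2:08 AM = 50 minutes.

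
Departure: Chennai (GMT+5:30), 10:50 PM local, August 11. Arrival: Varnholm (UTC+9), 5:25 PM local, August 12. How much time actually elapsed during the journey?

Departure in UTC: 10:50 PM − 5:30 = 5:20 PM on Aug 11.
Arrival in UTC: 5:25 PM − 9:00 = 8:25 AM on Aug 12.
Elapsed = 8:25 AM − 5:20 PM (+1 day) = 15 hours 5 minutes.

15 hours 5 minutes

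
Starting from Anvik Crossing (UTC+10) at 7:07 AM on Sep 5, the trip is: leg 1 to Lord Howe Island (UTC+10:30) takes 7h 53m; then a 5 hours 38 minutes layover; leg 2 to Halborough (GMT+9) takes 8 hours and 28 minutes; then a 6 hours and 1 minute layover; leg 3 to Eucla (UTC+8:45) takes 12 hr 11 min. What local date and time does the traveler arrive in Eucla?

Convert departure to UTC: 7:07 AM − 10:00 = 9:07 PM UTC on Sep 4.
Add 7 hours and 53 minutes leg 1 → 5:00 AM UTC (Sep 5).
Add 5 hours and 38 minutes layover in Lord Howe Island → 10:38 AM UTC.
Add 8 hours 28 minutes leg 2 → 7:06 PM UTC.
Add 6 hours and 1 minute layover in Halborough → 1:07 AM UTC (Sep 6).
Add 12 hours and 11 minutes leg 3 → 1:18 PM UTC.
Eucla is UTC+8:45, so local arrival = 1:18 PM + 8:45 = 10:03 PM on Sep 6.

10:03 PM on Sep 6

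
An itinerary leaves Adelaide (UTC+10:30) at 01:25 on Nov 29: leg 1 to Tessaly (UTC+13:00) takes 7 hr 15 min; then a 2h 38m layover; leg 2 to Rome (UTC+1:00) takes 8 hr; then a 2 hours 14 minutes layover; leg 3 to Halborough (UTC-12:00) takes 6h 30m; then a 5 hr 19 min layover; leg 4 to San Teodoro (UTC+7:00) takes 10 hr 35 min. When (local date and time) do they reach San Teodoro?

Convert departure to UTC: 01:25 − 10:30 = 14:55 UTC on Nov 28.
Add 7 hours and 15 minutes leg 1 → 22:10 UTC.
Add 2 hours 38 minutes layover in Tessaly → 00:48 UTC (Nov 29).
Add 8 hours leg 2 → 08:48 UTC.
Add 2 hours and 14 minutes layover in Rome → 11:02 UTC.
Add 6 hours and 30 minutes leg 3 → 17:32 UTC.
Add 5 hours and 19 minutes layover in Halborough → 22:51 UTC.
Add 10 hours 35 minutes leg 4 → 09:26 UTC (Nov 30).
San Teodoro is UTC+7:00, so local arrival = 09:26 + 7:00 = 16:26 on Nov 30.

16:26 on Nov 30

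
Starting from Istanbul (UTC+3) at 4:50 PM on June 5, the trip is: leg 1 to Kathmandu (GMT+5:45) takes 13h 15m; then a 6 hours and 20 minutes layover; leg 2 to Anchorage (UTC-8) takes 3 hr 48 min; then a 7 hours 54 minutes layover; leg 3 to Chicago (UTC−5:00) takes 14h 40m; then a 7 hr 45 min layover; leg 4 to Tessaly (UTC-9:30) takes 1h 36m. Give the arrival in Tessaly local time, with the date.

Convert departure to UTC: 4:50 PM − 3:00 = 1:50 PM UTC on Jun 5.
Add 13 hours and 15 minutes leg 1 → 3:05 AM UTC (Jun 6).
Add 6 hours and 20 minutes layover in Kathmandu → 9:25 AM UTC.
Add 3 hours and 48 minutes leg 2 → 1:13 PM UTC.
Add 7 hours 54 minutes layover in Anchorage → 9:07 PM UTC.
Add 14 hours and 40 minutes leg 3 → 11:47 AM UTC (Jun 7).
Add 7 hours 45 minutes layover in Chicago → 7:32 PM UTC.
Add 1 hour 36 minutes leg 4 → 9:08 PM UTC.
Tessaly is UTC−9:30, so local arrival = 9:08 PM − 9:30 = 11:38 AM on Jun 7.

11:38 AM on June 7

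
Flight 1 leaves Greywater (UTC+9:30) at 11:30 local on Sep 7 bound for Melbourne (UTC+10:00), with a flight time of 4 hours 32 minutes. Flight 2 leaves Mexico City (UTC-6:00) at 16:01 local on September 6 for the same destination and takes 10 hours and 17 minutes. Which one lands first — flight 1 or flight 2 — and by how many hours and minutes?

the first, by 1 hour 46 minutes

Flight 1 in UTC: 11:30 − 9:30 = 02:00 on Sep 7.
+4 hours 32 minutes → arrive 06:32 UTC on Sep 7.
Flight 2 in UTC: 16:01 + 6:00 = 22:01 on Sep 6.
+10 hours and 17 minutes → arrive 08:18 UTC on Sep 7.
Flight 1 lands earlier by 1 hour 46 minutes.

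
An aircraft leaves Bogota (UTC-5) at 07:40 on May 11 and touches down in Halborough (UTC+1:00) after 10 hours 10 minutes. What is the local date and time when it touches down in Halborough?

Halborough is 6:00 ahead of Bogota.
After 10 hours 10 minutes it is 17:50 in Bogota.
Shift by the zone difference: 17:50 + 6:00 = 23:50 on May 11 in Halborough.

23:50 on May 11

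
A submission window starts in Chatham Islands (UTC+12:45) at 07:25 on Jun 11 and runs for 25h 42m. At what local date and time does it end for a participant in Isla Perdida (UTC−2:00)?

18:22 on June 11

Isla Perdida is 14:45 behind Chatham Islands.
After 25 hours and 42 minutes it is 09:07 (Jun 12) in Chatham Islands.
Shift by the zone difference: 09:07 − 14:45 = 18:22 on Jun 11 in Isla Perdida.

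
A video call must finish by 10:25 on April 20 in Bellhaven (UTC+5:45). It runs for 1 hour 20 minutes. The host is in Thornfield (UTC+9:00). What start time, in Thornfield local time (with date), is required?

Target end time in UTC: 10:25 − 5:45 = 04:40 on Apr 20.
Subtract 1 hour and 20 minutes → start 03:20 UTC on Apr 20.
Thornfield is UTC+9:00: 03:20 + 9:00 = 12:20 on Apr 20.

12:20 on April 20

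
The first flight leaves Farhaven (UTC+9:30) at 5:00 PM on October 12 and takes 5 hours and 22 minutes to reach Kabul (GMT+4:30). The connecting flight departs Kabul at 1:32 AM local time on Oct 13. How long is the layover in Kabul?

Convert departure to UTC: 5:00 PM − 9:30 = 7:30 AM UTC on Oct 12.
Add 5 hours and 22 minutes flight time → 12:52 PM UTC.
Kabul is UTC+4:30, so local arrival = 12:52 PM + 4:30 = 5:22 PM on Oct 12.
Layover = 1:32 AM − 5:22 PM (+1 day) = 8 hours 10 minutes.

8 hours 10 minutes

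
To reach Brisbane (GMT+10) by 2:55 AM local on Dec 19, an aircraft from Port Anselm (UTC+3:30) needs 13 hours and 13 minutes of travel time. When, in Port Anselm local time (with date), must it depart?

7:12 AM on December 18

Target arrival in UTC: 2:55 AM − 10:00 = 4:55 PM on Dec 18.
Subtract 13 hours 13 minutes → departure 3:42 AM UTC on Dec 18.
Port Anselm is UTC+3:30: 3:42 AM + 3:30 = 7:12 AM on Dec 18.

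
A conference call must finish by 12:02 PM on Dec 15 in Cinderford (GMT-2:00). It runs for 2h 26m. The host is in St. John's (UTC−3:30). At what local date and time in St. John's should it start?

Target end time in UTC: 12:02 PM + 2:00 = 2:02 PM on Dec 15.
Subtract 2 hours 26 minutes → start 11:36 AM UTC on Dec 15.
St. John's is UTC−3:30: 11:36 AM − 3:30 = 8:06 AM on Dec 15.

8:06 AM on December 15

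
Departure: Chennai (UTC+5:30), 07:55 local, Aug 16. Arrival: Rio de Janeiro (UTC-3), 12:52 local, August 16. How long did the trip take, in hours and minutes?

13 hours 27 minutes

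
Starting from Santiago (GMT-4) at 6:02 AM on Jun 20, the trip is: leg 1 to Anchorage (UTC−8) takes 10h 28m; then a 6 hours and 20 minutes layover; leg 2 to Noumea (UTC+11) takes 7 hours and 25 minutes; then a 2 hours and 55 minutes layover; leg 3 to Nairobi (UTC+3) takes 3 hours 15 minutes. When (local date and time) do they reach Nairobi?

Convert departure to UTC: 6:02 AM + 4:00 = 10:02 AM UTC on Jun 20.
Add 10 hours and 28 minutes leg 1 → 8:30 PM UTC.
Add 6 hours and 20 minutes layover in Anchorage → 2:50 AM UTC (Jun 21).
Add 7 hours and 25 minutes leg 2 → 10:15 AM UTC.
Add 2 hours and 55 minutes layover in Noumea → 1:10 PM UTC.
Add 3 hours 15 minutes leg 3 → 4:25 PM UTC.
Nairobi is UTC+3:00, so local arrival = 4:25 PM + 3:00 = 7:25 PM on Jun 21.

7:25 PM on Jun 21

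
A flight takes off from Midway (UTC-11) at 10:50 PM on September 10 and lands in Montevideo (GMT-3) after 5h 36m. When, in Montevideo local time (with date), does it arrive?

Montevideo is 8:00 ahead of Midway.
After 5 hours and 36 minutes it is 4:26 AM (Sep 11) in Midway.
Shift by the zone difference: 4:26 AM + 8:00 = 12:26 PM on Sep 11 in Montevideo.

12:26 PM on September 11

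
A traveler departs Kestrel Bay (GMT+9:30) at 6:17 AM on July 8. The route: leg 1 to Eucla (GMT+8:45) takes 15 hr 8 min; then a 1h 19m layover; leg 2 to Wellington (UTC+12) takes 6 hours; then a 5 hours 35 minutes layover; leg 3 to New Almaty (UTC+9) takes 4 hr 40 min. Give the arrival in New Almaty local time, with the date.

2:29 PM on July 9

Convert departure to UTC: 6:17 AM − 9:30 = 8:47 PM UTC on Jul 7.
Add 15 hours 8 minutes leg 1 → 11:55 AM UTC (Jul 8).
Add 1 hour 19 minutes layover in Eucla → 1:14 PM UTC.
Add 6 hours leg 2 → 7:14 PM UTC.
Add 5 hours 35 minutes layover in Wellington → 12:49 AM UTC (Jul 9).
Add 4 hours 40 minutes leg 3 → 5:29 AM UTC.
New Almaty is UTC+9:00, so local arrival = 5:29 AM + 9:00 = 2:29 PM on Jul 9.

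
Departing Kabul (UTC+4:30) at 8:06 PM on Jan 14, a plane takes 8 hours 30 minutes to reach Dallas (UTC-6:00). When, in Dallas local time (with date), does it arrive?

Convert departure to UTC: 8:06 PM − 4:30 = 3:36 PM UTC on Jan 14.
Add 8 hours and 30 minutes travel time → 12:06 AM UTC (Jan 15).
Dallas is UTC−6:00, so local arrival = 12:06 AM − 6:00 = 6:06 PM on Jan 14.

6:06 PM on Jan 14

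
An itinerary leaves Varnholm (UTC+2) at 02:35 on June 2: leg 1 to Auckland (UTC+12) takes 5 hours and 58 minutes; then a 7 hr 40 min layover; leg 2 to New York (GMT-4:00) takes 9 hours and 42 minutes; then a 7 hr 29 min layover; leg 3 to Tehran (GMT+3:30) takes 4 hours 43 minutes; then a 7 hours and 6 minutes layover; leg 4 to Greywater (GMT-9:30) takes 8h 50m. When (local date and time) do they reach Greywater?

Convert departure to UTC: 02:35 − 2:00 = 00:35 UTC on Jun 2.
Add 5 hours 58 minutes leg 1 → 06:33 UTC.
Add 7 hours 40 minutes layover in Auckland → 14:13 UTC.
Add 9 hours and 42 minutes leg 2 → 23:55 UTC.
Add 7 hours 29 minutes layover in New York → 07:24 UTC (Jun 3).
Add 4 hours and 43 minutes leg 3 → 12:07 UTC.
Add 7 hours and 6 minutes layover in Tehran → 19:13 UTC.
Add 8 hours 50 minutes leg 4 → 04:03 UTC (Jun 4).
Greywater is UTC−9:30, so local arrival = 04:03 − 9:30 = 18:33 on Jun 3.

18:33 on June 3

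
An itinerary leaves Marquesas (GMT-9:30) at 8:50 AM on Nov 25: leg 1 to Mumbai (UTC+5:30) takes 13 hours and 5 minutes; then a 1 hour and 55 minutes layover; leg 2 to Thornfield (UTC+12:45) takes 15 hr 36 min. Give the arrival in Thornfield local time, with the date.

1:41 PM on November 27

Convert departure to UTC: 8:50 AM + 9:30 = 6:20 PM UTC on Nov 25.
Add 13 hours 5 minutes leg 1 → 7:25 AM UTC (Nov 26).
Add 1 hour 55 minutes layover in Mumbai → 9:20 AM UTC.
Add 15 hours 36 minutes leg 2 → 12:56 AM UTC (Nov 27).
Thornfield is UTC+12:45, so local arrival = 12:56 AM + 12:45 = 1:41 PM on Nov 27.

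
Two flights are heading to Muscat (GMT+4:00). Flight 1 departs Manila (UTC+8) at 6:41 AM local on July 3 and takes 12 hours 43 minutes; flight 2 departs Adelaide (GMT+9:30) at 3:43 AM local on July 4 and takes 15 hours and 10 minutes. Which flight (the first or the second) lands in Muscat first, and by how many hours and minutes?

the first, by 21 hours 59 minutes

Flight 1 in UTC: 6:41 AM − 8:00 = 10:41 PM on Jul 2.
+12 hours and 43 minutes → arrive 11:24 AM UTC on Jul 3.
Flight 2 in UTC: 3:43 AM − 9:30 = 6:13 PM on Jul 3.
+15 hours 10 minutes → arrive 9:23 AM UTC on Jul 4.
Flight 1 lands earlier by 21 hours 59 minutes.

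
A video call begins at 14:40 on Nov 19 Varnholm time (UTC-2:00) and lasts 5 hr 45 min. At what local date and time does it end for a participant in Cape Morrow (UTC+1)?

Convert start to UTC: 14:40 + 2:00 = 16:40 UTC on Nov 19.
Add 5 hours 45 minutes duration → 22:25 UTC.
Cape Morrow is UTC+1:00, so local end time = 22:25 + 1:00 = 23:25 on Nov 19.

23:25 on November 19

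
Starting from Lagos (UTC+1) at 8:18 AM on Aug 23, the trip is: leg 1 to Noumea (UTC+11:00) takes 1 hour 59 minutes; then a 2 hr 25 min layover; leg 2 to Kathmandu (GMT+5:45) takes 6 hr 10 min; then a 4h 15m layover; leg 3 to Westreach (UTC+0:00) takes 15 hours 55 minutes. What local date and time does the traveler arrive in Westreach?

2:02 PM on Aug 24

Convert departure to UTC: 8:18 AM − 1:00 = 7:18 AM UTC on Aug 23.
Add 1 hour 59 minutes leg 1 → 9:17 AM UTC.
Add 2 hours and 25 minutes layover in Noumea → 11:42 AM UTC.
Add 6 hours and 10 minutes leg 2 → 5:52 PM UTC.
Add 4 hours and 15 minutes layover in Kathmandu → 10:07 PM UTC.
Add 15 hours and 55 minutes leg 3 → 2:02 PM UTC (Aug 24).
Westreach is UTC+0, so local arrival is the same: 2:02 PM on Aug 24.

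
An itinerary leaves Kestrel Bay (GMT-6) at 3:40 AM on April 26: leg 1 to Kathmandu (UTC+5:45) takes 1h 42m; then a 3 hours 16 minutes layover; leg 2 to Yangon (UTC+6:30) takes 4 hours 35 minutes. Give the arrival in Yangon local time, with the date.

Convert departure to UTC: 3:40 AM + 6:00 = 9:40 AM UTC on Apr 26.
Add 1 hour 42 minutes leg 1 → 11:22 AM UTC.
Add 3 hours and 16 minutes layover in Kathmandu → 2:38 PM UTC.
Add 4 hours 35 minutes leg 2 → 7:13 PM UTC.
Yangon is UTC+6:30, so local arrival = 7:13 PM + 6:30 = 1:43 AM on Apr 27.

1:43 AM on April 27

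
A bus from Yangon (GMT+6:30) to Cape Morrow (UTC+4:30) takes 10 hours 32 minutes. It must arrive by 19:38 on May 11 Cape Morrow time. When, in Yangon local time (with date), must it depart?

Target arrival in UTC: 19:38 − 4:30 = 15:08 on May 11.
Subtract 10 hours and 32 minutes → departure 04:36 UTC on May 11.
Yangon is UTC+6:30: 04:36 + 6:30 = 11:06 on May 11.

11:06 on May 11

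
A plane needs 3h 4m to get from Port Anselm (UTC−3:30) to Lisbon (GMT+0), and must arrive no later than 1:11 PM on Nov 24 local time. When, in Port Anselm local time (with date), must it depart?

6:37 AM on November 24

Target arrival is already UTC: 1:11 PM on Nov 24.
Subtract 3 hours and 4 minutes → departure 10:07 AM UTC on Nov 24.
Port Anselm is UTC−3:30: 10:07 AM − 3:30 = 6:37 AM on Nov 24.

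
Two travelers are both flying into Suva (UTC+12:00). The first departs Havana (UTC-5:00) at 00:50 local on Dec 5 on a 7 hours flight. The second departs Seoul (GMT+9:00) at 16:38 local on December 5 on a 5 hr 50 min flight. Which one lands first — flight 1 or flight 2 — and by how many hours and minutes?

Flight 1 in UTC: 00:50 + 5:00 = 05:50 on Dec 5.
+7 hours → arrive 12:50 UTC on Dec 5.
Flight 2 in UTC: 16:38 − 9:00 = 07:38 on Dec 5.
+5 hours and 50 minutes → arrive 13:28 UTC on Dec 5.
Flight 1 lands earlier by 38 minutes.

the first, by 38 minutes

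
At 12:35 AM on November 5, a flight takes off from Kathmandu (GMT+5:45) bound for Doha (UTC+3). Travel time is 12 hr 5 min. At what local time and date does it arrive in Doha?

9:55 AM on Nov 5

Doha is 2:45 behind Kathmandu.
After 12 hours 5 minutes it is 12:40 PM in Kathmandu.
Shift by the zone difference: 12:40 PM − 2:45 = 9:55 AM on Nov 5 in Doha.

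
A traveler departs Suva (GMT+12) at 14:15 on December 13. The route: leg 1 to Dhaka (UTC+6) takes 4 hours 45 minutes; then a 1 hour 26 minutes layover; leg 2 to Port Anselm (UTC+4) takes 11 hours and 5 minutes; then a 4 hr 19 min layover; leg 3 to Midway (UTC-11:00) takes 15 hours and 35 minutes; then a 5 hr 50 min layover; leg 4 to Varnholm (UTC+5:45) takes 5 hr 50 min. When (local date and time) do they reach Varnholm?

Convert departure to UTC: 14:15 − 12:00 = 02:15 UTC on Dec 13.
Add 4 hours 45 minutes leg 1 → 07:00 UTC.
Add 1 hour 26 minutes layover in Dhaka → 08:26 UTC.
Add 11 hours and 5 minutes leg 2 → 19:31 UTC.
Add 4 hours 19 minutes layover in Port Anselm → 23:50 UTC.
Add 15 hours 35 minutes leg 3 → 15:25 UTC (Dec 14).
Add 5 hours and 50 minutes layover in Midway → 21:15 UTC.
Add 5 hours 50 minutes leg 4 → 03:05 UTC (Dec 15).
Varnholm is UTC+5:45, so local arrival = 03:05 + 5:45 = 08:50 on Dec 15.

08:50 on December 15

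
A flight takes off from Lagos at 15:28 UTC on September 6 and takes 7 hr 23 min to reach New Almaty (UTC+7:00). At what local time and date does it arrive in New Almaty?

05:51 on September 7

Departure is given in UTC: 15:28 on Sep 6.
Add 7 hours 23 minutes → 22:51 UTC.
New Almaty is UTC+7:00: 22:51 + 7:00 = 05:51 on Sep 7.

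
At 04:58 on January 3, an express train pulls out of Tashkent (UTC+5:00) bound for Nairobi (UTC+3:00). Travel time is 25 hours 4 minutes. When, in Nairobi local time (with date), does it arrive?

Convert departure to UTC: 04:58 − 5:00 = 23:58 UTC on Jan 2.
Add 25 hours 4 minutes travel time → 01:02 UTC (Jan 4).
Nairobi is UTC+3:00, so local arrival = 01:02 + 3:00 = 04:02 on Jan 4.

04:02 on Jan 4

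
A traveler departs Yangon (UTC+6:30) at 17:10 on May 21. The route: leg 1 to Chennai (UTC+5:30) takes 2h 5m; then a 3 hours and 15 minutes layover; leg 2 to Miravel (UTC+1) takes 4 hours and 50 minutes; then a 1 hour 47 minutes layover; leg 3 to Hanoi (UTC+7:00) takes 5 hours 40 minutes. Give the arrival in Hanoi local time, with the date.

11:17 on May 22

Convert departure to UTC: 17:10 − 6:30 = 10:40 UTC on May 21.
Add 2 hours and 5 minutes leg 1 → 12:45 UTC.
Add 3 hours 15 minutes layover in Chennai → 16:00 UTC.
Add 4 hours and 50 minutes leg 2 → 20:50 UTC.
Add 1 hour 47 minutes layover in Miravel → 22:37 UTC.
Add 5 hours 40 minutes leg 3 → 04:17 UTC (May 22).
Hanoi is UTC+7:00, so local arrival = 04:17 + 7:00 = 11:17 on May 22.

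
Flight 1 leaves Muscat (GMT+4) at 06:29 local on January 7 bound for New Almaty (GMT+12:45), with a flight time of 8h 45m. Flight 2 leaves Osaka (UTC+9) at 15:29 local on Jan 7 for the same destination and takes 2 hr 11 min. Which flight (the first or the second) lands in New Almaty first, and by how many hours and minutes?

Flight 1 in UTC: 06:29 − 4:00 = 02:29 on Jan 7.
+8 hours 45 minutes → arrive 11:14 UTC on Jan 7.
Flight 2 in UTC: 15:29 − 9:00 = 06:29 on Jan 7.
+2 hours and 11 minutes → arrive 08:40 UTC on Jan 7.
Flight 2 lands earlier by 2 hours 34 minutes.

the second, by 2 hours 34 minutes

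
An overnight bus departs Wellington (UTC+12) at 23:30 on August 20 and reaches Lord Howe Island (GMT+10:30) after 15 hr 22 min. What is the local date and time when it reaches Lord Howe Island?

Convert departure to UTC: 23:30 − 12:00 = 11:30 UTC on Aug 20.
Add 15 hours 22 minutes travel time → 02:52 UTC (Aug 21).
Lord Howe Island is UTC+10:30, so local arrival = 02:52 + 10:30 = 13:22 on Aug 21.

13:22 on August 21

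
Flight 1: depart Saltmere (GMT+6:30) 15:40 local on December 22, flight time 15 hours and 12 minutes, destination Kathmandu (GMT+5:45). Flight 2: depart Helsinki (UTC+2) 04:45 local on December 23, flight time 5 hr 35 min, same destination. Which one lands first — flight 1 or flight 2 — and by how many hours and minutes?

the first, by 7 hours 58 minutes

Flight 1 in UTC: 15:40 − 6:30 = 09:10 on Dec 22.
+15 hours and 12 minutes → arrive 00:22 UTC on Dec 23.
Flight 2 in UTC: 04:45 − 2:00 = 02:45 on Dec 23.
+5 hours 35 minutes → arrive 08:20 UTC on Dec 23.
Flight 1 lands earlier by 7 hours 58 minutes.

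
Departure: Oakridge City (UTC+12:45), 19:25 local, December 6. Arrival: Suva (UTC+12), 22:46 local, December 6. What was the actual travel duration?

Departure in UTC: 19:25 − 12:45 = 06:40 on Dec 6.
Arrival in UTC: 22:46 − 12:00 = 10:46 on Dec 6.
Elapsed = 10:46 − 06:40 = 4 hours 6 minutes.

4 hours 6 minutes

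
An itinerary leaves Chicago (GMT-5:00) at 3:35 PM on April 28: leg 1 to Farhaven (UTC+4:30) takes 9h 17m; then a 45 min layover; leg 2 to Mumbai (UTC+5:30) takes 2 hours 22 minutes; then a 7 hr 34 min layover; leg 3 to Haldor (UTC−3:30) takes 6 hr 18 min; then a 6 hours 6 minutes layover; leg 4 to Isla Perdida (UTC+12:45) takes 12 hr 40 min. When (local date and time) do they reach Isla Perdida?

6:22 AM on May 1

Convert departure to UTC: 3:35 PM + 5:00 = 8:35 PM UTC on Apr 28.
Add 9 hours and 17 minutes leg 1 → 5:52 AM UTC (Apr 29).
Add 45 minutes layover in Farhaven → 6:37 AM UTC.
Add 2 hours 22 minutes leg 2 → 8:59 AM UTC.
Add 7 hours and 34 minutes layover in Mumbai → 4:33 PM UTC.
Add 6 hours 18 minutes leg 3 → 10:51 PM UTC.
Add 6 hours 6 minutes layover in Haldor → 4:57 AM UTC (Apr 30).
Add 12 hours and 40 minutes leg 4 → 5:37 PM UTC.
Isla Perdida is UTC+12:45, so local arrival = 5:37 PM + 12:45 = 6:22 AM on May 1.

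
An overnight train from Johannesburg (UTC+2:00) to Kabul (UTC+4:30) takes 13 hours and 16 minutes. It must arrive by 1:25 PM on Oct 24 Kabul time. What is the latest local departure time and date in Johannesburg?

9:39 PM on October 23

Target arrival in UTC: 1:25 PM − 4:30 = 8:55 AM on Oct 24.
Subtract 13 hours and 16 minutes → departure 7:39 PM UTC on Oct 23.
Johannesburg is UTC+2:00: 7:39 PM + 2:00 = 9:39 PM on Oct 23.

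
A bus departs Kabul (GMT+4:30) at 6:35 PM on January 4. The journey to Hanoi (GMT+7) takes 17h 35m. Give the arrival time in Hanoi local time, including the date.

2:40 PM on January 5

Convert departure to UTC: 6:35 PM − 4:30 = 2:05 PM UTC on Jan 4.
Add 17 hours 35 minutes travel time → 7:40 AM UTC (Jan 5).
Hanoi is UTC+7:00, so local arrival = 7:40 AM + 7:00 = 2:40 PM on Jan 5.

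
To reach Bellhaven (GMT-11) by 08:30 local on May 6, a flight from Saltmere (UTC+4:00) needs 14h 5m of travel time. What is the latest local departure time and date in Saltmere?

09:25 on May 6

Target arrival in UTC: 08:30 + 11:00 = 19:30 on May 6.
Subtract 14 hours 5 minutes → departure 05:25 UTC on May 6.
Saltmere is UTC+4:00: 05:25 + 4:00 = 09:25 on May 6.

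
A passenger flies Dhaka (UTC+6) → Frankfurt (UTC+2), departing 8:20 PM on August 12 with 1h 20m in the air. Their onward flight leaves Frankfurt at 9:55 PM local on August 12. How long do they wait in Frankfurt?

4 hours 15 minutes

Convert departure to UTC: 8:20 PM − 6:00 = 2:20 PM UTC on Aug 12.
Add 1 hour and 20 minutes flight time → 3:40 PM UTC.
Frankfurt is UTC+2:00, so local arrival = 3:40 PM + 2:00 = 5:40 PM on Aug 12.
Layover = 9:55 PM − 5:40 PM = 4 hours 15 minutes.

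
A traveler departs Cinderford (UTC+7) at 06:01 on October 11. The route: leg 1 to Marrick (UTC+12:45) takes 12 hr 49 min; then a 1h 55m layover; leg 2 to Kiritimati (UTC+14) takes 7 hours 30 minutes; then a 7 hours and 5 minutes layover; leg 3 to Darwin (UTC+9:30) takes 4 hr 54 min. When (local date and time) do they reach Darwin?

Convert departure to UTC: 06:01 − 7:00 = 23:01 UTC on Oct 10.
Add 12 hours and 49 minutes leg 1 → 11:50 UTC (Oct 11).
Add 1 hour and 55 minutes layover in Marrick → 13:45 UTC.
Add 7 hours and 30 minutes leg 2 → 21:15 UTC.
Add 7 hours 5 minutes layover in Kiritimati → 04:20 UTC (Oct 12).
Add 4 hours 54 minutes leg 3 → 09:14 UTC.
Darwin is UTC+9:30, so local arrival = 09:14 + 9:30 = 18:44 on Oct 12.

18:44 on October 12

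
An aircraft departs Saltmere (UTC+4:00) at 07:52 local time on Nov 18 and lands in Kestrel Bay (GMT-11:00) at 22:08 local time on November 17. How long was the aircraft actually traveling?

5 hours 16 minutes

Departure in UTC: 07:52 − 4:00 = 03:52 on Nov 18.
Arrival in UTC: 22:08 + 11:00 = 09:08 on Nov 18.
Elapsed = 09:08 − 03:52 = 5 hours 16 minutes.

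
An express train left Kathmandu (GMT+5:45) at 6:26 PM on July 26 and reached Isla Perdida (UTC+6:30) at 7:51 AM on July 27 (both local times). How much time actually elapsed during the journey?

Departure in UTC: 6:26 PM − 5:45 = 12:41 PM on Jul 26.
Arrival in UTC: 7:51 AM − 6:30 = 1:21 AM on Jul 27.
Elapsed = 1:21 AM − 12:41 PM (+1 day) = 12 hours 40 minutes.

12 hours 40 minutes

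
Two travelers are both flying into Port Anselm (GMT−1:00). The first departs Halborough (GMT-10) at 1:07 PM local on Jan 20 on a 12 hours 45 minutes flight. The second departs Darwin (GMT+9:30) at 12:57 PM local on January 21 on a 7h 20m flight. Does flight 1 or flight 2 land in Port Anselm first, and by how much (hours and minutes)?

the second, by 1 hour 5 minutes

Flight 1 in UTC: 1:07 PM + 10:00 = 11:07 PM on Jan 20.
+12 hours and 45 minutes → arrive 11:52 AM UTC on Jan 21.
Flight 2 in UTC: 12:57 PM − 9:30 = 3:27 AM on Jan 21.
+7 hours and 20 minutes → arrive 10:47 AM UTC on Jan 21.
Flight 2 lands earlier by 1 hour 5 minutes.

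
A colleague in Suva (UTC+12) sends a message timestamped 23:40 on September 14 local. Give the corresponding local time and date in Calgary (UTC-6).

Calgary is 18:00 behind Suva.
Shift by the zone difference: 23:40 − 18:00 = 05:40 on Sep 14 in Calgary.

05:40 on September 14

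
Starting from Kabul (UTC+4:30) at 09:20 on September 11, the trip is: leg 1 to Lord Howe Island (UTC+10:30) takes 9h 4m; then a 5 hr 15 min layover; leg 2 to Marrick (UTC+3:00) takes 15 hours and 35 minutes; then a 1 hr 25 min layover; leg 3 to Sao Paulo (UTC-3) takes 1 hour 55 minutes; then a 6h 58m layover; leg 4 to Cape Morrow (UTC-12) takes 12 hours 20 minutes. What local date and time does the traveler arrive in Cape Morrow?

Convert departure to UTC: 09:20 − 4:30 = 04:50 UTC on Sep 11.
Add 9 hours and 4 minutes leg 1 → 13:54 UTC.
Add 5 hours and 15 minutes layover in Lord Howe Island → 19:09 UTC.
Add 15 hours and 35 minutes leg 2 → 10:44 UTC (Sep 12).
Add 1 hour 25 minutes layover in Marrick → 12:09 UTC.
Add 1 hour and 55 minutes leg 3 → 14:04 UTC.
Add 6 hours and 58 minutes layover in Sao Paulo → 21:02 UTC.
Add 12 hours 20 minutes leg 4 → 09:22 UTC (Sep 13).
Cape Morrow is UTC−12:00, so local arrival = 09:22 − 12:00 = 21:22 on Sep 12.

21:22 on Sep 12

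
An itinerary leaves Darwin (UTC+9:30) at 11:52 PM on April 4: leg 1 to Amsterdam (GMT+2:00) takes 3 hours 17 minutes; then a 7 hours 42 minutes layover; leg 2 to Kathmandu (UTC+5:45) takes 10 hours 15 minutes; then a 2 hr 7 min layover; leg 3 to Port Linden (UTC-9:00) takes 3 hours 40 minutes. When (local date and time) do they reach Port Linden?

8:23 AM on Apr 5

Convert departure to UTC: 11:52 PM − 9:30 = 2:22 PM UTC on Apr 4.
Add 3 hours 17 minutes leg 1 → 5:39 PM UTC.
Add 7 hours and 42 minutes layover in Amsterdam → 1:21 AM UTC (Apr 5).
Add 10 hours and 15 minutes leg 2 → 11:36 AM UTC.
Add 2 hours and 7 minutes layover in Kathmandu → 1:43 PM UTC.
Add 3 hours and 40 minutes leg 3 → 5:23 PM UTC.
Port Linden is UTC−9:00, so local arrival = 5:23 PM − 9:00 = 8:23 AM on Apr 5.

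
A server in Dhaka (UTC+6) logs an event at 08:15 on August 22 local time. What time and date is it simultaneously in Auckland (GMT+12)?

14:15 on August 22

Auckland is 6:00 ahead of Dhaka.
Shift by the zone difference: 08:15 + 6:00 = 14:15 on Aug 22 in Auckland.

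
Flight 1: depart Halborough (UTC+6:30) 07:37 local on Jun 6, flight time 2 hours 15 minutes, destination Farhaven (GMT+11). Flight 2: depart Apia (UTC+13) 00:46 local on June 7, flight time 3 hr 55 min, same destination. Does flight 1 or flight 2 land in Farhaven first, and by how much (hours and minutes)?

Flight 1 in UTC: 07:37 − 6:30 = 01:07 on Jun 6.
+2 hours 15 minutes → arrive 03:22 UTC on Jun 6.
Flight 2 in UTC: 00:46 − 13:00 = 11:46 on Jun 6.
+3 hours and 55 minutes → arrive 15:41 UTC on Jun 6.
Flight 1 lands earlier by 12 hours 19 minutes.

the first, by 12 hours 19 minutes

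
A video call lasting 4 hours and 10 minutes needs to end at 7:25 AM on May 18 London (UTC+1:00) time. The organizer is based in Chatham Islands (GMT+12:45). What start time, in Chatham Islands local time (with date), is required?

Target end time in UTC: 7:25 AM − 1:00 = 6:25 AM on May 18.
Subtract 4 hours 10 minutes → start 2:15 AM UTC on May 18.
Chatham Islands is UTC+12:45: 2:15 AM + 12:45 = 3:00 PM on May 18.

3:00 PM on May 18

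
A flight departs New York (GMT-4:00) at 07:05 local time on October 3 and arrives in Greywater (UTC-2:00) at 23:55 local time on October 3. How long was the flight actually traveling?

Greywater is 2:00 ahead of New York.
Clock-face elapsed time (ignoring zones) is 16 hours 50 minutes.
Actual elapsed = 16 hours 50 minutes − 2:00 = 14 hours 50 minutes.

14 hours 50 minutes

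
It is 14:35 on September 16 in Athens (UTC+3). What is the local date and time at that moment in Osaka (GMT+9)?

In UTC: 14:35 − 3:00 = 11:35 on Sep 16.
Osaka is UTC+9:00: 11:35 + 9:00 = 20:35 on Sep 16.

20:35 on Sep 16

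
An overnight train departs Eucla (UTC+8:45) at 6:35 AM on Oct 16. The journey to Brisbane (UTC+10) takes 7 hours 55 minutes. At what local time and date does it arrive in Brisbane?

3:45 PM on Oct 16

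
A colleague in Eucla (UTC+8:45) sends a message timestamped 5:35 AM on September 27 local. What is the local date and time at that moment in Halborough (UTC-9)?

Halborough is 17:45 behind Eucla.
Shift by the zone difference: 5:35 AM − 17:45 = 11:50 AM on Sep 26 in Halborough.

11:50 AM on September 26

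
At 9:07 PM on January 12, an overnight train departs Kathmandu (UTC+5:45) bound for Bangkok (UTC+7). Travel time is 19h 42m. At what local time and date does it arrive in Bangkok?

6:04 PM on Jan 13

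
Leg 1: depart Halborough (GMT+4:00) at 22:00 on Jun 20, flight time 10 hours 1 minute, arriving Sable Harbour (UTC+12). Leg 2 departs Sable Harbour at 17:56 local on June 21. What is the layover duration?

1 hour 55 minutes

Convert departure to UTC: 22:00 − 4:00 = 18:00 UTC on Jun 20.
Add 10 hours 1 minute flight time → 04:01 UTC (Jun 21).
Sable Harbour is UTC+12:00, so local arrival = 04:01 + 12:00 = 16:01 on Jun 21.
Layover = 17:56 − 16:01 = 1 hour 55 minutes.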